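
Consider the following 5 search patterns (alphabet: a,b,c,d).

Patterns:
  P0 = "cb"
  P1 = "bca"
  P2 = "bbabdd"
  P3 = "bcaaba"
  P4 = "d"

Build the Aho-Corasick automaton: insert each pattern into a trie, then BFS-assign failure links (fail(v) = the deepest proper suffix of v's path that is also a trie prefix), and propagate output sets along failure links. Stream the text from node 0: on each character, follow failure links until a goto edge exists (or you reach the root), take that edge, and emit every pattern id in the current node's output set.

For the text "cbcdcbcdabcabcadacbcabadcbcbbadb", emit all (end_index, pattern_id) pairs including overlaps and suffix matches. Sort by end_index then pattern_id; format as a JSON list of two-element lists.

Construct AC machine:
Trie (insert patterns):
  0='ε' goto b→3 c→1 d→14
  1='c' goto b→2
  2='cb' goto ·  ←P0
  3='b' goto b→6 c→4
  4='bc' goto a→5
  5='bca' goto a→11  ←P1
  6='bb' goto a→7
  7='bba' goto b→8
  8='bbab' goto d→9
  9='bbabd' goto d→10
  10='bbabdd' goto ·  ←P2
  11='bcaa' goto b→12
  12='bcaab' goto a→13
  13='bcaaba' goto ·  ←P3
  14='d' goto ·  ←P4

BFS fail/out derivation:
  n1('c'): parent n0 fail=0; on 'c' 0 → fail=0;  out ∅∪∅=∅
  n3('b'): parent n0 fail=0; on 'b' 0 → fail=0;  out ∅∪∅=∅
  n14('d'): parent n0 fail=0; on 'd' 0 → fail=0;  out {4}∪∅={4}
  n2('cb'): parent n1 fail=0; on 'b' 0 → fail=3;  out {0}∪∅={0}
  n4('bc'): parent n3 fail=0; on 'c' 0 → fail=1;  out ∅∪∅=∅
  n6('bb'): parent n3 fail=0; on 'b' 0 → fail=3;  out ∅∪∅=∅
  n5('bca'): parent n4 fail=1; on 'a' 1→0 → fail=0;  out {1}∪∅={1}
  n7('bba'): parent n6 fail=3; on 'a' 3→0 → fail=0;  out ∅∪∅=∅
  n8('bbab'): parent n7 fail=0; on 'b' 0 → fail=3;  out ∅∪∅=∅
  n11('bcaa'): parent n5 fail=0; on 'a' 0 → fail=0;  out ∅∪∅=∅
  n9('bbabd'): parent n8 fail=3; on 'd' 3→0 → fail=14;  out ∅∪{4}={4}
  n12('bcaab'): parent n11 fail=0; on 'b' 0 → fail=3;  out ∅∪∅=∅
  n10('bbabdd'): parent n9 fail=14; on 'd' 14→0 → fail=14;  out {2}∪{4}={2,4}
  n13('bcaaba'): parent n12 fail=3; on 'a' 3→0 → fail=0;  out {3}∪∅={3}

Scan:
[0] read 'c'  n0⇒n1
[1] read 'b'  n1⇒n2  ** P0@[0:1]
[2] read 'c'  n2⇒n4 (fail-walked)
[3] read 'd'  n4⇒n14 (fail-walked)  ** P4@[3:3]
[4] read 'c'  n14⇒n1 (fail-walked)
[5] read 'b'  n1⇒n2  ** P0@[4:5]
[6] read 'c'  n2⇒n4 (fail-walked)
[7] read 'd'  n4⇒n14 (fail-walked)  ** P4@[7:7]
[8] read 'a'  n14⇒n0 (fail-walked)
[9] read 'b'  n0⇒n3
[10] read 'c'  n3⇒n4
[11] read 'a'  n4⇒n5  ** P1@[9:11]
[12] read 'b'  n5⇒n3 (fail-walked)
[13] read 'c'  n3⇒n4
[14] read 'a'  n4⇒n5  ** P1@[12:14]
[15] read 'd'  n5⇒n14 (fail-walked)  ** P4@[15:15]
[16] read 'a'  n14⇒n0 (fail-walked)
[17] read 'c'  n0⇒n1
[18] read 'b'  n1⇒n2  ** P0@[17:18]
[19] read 'c'  n2⇒n4 (fail-walked)
[20] read 'a'  n4⇒n5  ** P1@[18:20]
[21] read 'b'  n5⇒n3 (fail-walked)
[22] read 'a'  n3⇒n0 (fail-walked)
[23] read 'd'  n0⇒n14  ** P4@[23:23]
[24] read 'c'  n14⇒n1 (fail-walked)
[25] read 'b'  n1⇒n2  ** P0@[24:25]
[26] read 'c'  n2⇒n4 (fail-walked)
[27] read 'b'  n4⇒n2 (fail-walked)  ** P0@[26:27]
[28] read 'b'  n2⇒n6 (fail-walked)
[29] read 'a'  n6⇒n7
[30] read 'd'  n7⇒n14 (fail-walked)  ** P4@[30:30]
[31] read 'b'  n14⇒n3 (fail-walked)

Result: [[1,0],[3,4],[5,0],[7,4],[11,1],[14,1],[15,4],[18,0],[20,1],[23,4],[25,0],[27,0],[30,4]]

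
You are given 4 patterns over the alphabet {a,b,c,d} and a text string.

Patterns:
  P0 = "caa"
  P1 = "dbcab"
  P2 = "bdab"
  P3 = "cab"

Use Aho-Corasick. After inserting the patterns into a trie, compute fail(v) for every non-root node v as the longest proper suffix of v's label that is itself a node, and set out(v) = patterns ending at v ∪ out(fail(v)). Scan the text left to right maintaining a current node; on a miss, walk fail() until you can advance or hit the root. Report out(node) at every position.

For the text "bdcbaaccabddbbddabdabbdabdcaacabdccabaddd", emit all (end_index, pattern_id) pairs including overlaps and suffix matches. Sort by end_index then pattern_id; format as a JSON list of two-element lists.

Construct AC machine:
Trie (insert patterns):
  n0 'ε': b→9 c→1 d→4
  n1 'c': a→2
  n2 'ca': a→3 b→13
  n3 'caa': ·  ←P0
  n4 'd': b→5
  n5 'db': c→6
  n6 'dbc': a→7
  n7 'dbca': b→8
  n8 'dbcab': ·  ←P1
  n9 'b': d→10
  n10 'bd': a→11
  n11 'bda': b→12
  n12 'bdab': ·  ←P2
  n13 'cab': ·  ←P3

Failure links (BFS by depth):
  fail(1) 'c': from fail(0)=0 chase 'c': 0 ⇒ 0;  out=∅∪out(0)=∅
  fail(4) 'd': from fail(0)=0 chase 'd': 0 ⇒ 0;  out=∅∪out(0)=∅
  fail(9) 'b': from fail(0)=0 chase 'b': 0 ⇒ 0;  out=∅∪out(0)=∅
  fail(2) 'ca': from fail(1)=0 chase 'a': 0 ⇒ 0;  out=∅∪out(0)=∅
  fail(5) 'db': from fail(4)=0 chase 'b': 0 ⇒ 9;  out=∅∪out(9)=∅
  fail(10) 'bd': from fail(9)=0 chase 'd': 0 ⇒ 4;  out=∅∪out(4)=∅
  fail(3) 'caa': from fail(2)=0 chase 'a': 0 ⇒ 0;  out={0}∪out(0)={0}
  fail(6) 'dbc': from fail(5)=9 chase 'c': 9→0 ⇒ 1;  out=∅∪out(1)=∅
  fail(11) 'bda': from fail(10)=4 chase 'a': 4→0 ⇒ 0;  out=∅∪out(0)=∅
  fail(13) 'cab': from fail(2)=0 chase 'b': 0 ⇒ 9;  out={3}∪out(9)={3}
  fail(7) 'dbca': from fail(6)=1 chase 'a': 1 ⇒ 2;  out=∅∪out(2)=∅
  fail(12) 'bdab': from fail(11)=0 chase 'b': 0 ⇒ 9;  out={2}∪out(9)={2}
  fail(8) 'dbcab': from fail(7)=2 chase 'b': 2 ⇒ 13;  out={1}∪out(13)={1,3}

Text stream:
i=0 'b': node 0→9
i=1 'd': node 9→10
i=2 'c': node 10→1 (via fail)
i=3 'b': node 1→9 (via fail)
i=4 'a': node 9→0 (via fail)
i=5 'a': node 0→0
i=6 'c': node 0→1
i=7 'c': node 1→1 (via fail)
i=8 'a': node 1→2
i=9 'b': node 2→13  ** P3@[7:9]
i=10 'd': node 13→10 (via fail)
i=11 'd': node 10→4 (via fail)
i=12 'b': node 4→5
i=13 'b': node 5→9 (via fail)
i=14 'd': node 9→10
i=15 'd': node 10→4 (via fail)
i=16 'a': node 4→0 (via fail)
i=17 'b': node 0→9
i=18 'd': node 9→10
i=19 'a': node 10→11
i=20 'b': node 11→12  ** P2@[17:20]
i=21 'b': node 12→9 (via fail)
i=22 'd': node 9→10
i=23 'a': node 10→11
i=24 'b': node 11→12  ** P2@[21:24]
i=25 'd': node 12→10 (via fail)
i=26 'c': node 10→1 (via fail)
i=27 'a': node 1→2
i=28 'a': node 2→3  ** P0@[26:28]
i=29 'c': node 3→1 (via fail)
i=30 'a': node 1→2
i=31 'b': node 2→13  ** P3@[29:31]
i=32 'd': node 13→10 (via fail)
i=33 'c': node 10→1 (via fail)
i=34 'c': node 1→1 (via fail)
i=35 'a': node 1→2
i=36 'b': node 2→13  ** P3@[34:36]
i=37 'a': node 13→0 (via fail)
i=38 'd': node 0→4
i=39 'd': node 4→4 (via fail)
i=40 'd': node 4→4 (via fail)

Matches: [[9,3],[20,2],[24,2],[28,0],[31,3],[36,3]]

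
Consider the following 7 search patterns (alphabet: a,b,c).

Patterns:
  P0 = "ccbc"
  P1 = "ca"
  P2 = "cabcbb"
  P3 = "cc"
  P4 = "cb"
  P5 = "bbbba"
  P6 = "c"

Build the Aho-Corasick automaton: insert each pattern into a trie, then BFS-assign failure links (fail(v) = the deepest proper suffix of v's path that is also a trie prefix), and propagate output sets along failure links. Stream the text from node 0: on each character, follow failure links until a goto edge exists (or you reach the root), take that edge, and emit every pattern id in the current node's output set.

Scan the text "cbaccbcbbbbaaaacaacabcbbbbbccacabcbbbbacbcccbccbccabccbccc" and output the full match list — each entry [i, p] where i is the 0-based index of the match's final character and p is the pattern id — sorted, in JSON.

Construct AC machine:
Trie (insert patterns):
  0='ε' goto b→11 c→1
  1='c' goto a→5 b→10 c→2  [P6 ends]
  2='cc' goto b→3  [P3 ends]
  3='ccb' goto c→4
  4='ccbc' goto ·  [P0 ends]
  5='ca' goto b→6  [P1 ends]
  6='cab' goto c→7
  7='cabc' goto b→8
  8='cabcb' goto b→9
  9='cabcbb' goto ·  [P2 ends]
  10='cb' goto ·  [P4 ends]
  11='b' goto b→12
  12='bb' goto b→13
  13='bbb' goto b→14
  14='bbbb' goto a→15
  15='bbbba' goto ·  [P5 ends]

BFS fail/out derivation:
  fail(1) 'c': from fail(0)=0 chase 'c': 0 ⇒ 0;  out={6}∪out(0)={6}
  fail(11) 'b': from fail(0)=0 chase 'b': 0 ⇒ 0;  out=∅∪out(0)=∅
  fail(2) 'cc': from fail(1)=0 chase 'c': 0 ⇒ 1;  out={3}∪out(1)={3,6}
  fail(5) 'ca': from fail(1)=0 chase 'a': 0 ⇒ 0;  out={1}∪out(0)={1}
  fail(10) 'cb': from fail(1)=0 chase 'b': 0 ⇒ 11;  out={4}∪out(11)={4}
  fail(12) 'bb': from fail(11)=0 chase 'b': 0 ⇒ 11;  out=∅∪out(11)=∅
  fail(3) 'ccb': from fail(2)=1 chase 'b': 1 ⇒ 10;  out=∅∪out(10)={4}
  fail(6) 'cab': from fail(5)=0 chase 'b': 0 ⇒ 11;  out=∅∪out(11)=∅
  fail(13) 'bbb': from fail(12)=11 chase 'b': 11 ⇒ 12;  out=∅∪out(12)=∅
  fail(4) 'ccbc': from fail(3)=10 chase 'c': 10→11→0 ⇒ 1;  out={0}∪out(1)={0,6}
  fail(7) 'cabc': from fail(6)=11 chase 'c': 11→0 ⇒ 1;  out=∅∪out(1)={6}
  fail(14) 'bbbb': from fail(13)=12 chase 'b': 12 ⇒ 13;  out=∅∪out(13)=∅
  fail(8) 'cabcb': from fail(7)=1 chase 'b': 1 ⇒ 10;  out=∅∪out(10)={4}
  fail(15) 'bbbba': from fail(14)=13 chase 'a': 13→12→11→0 ⇒ 0;  out={5}∪out(0)={5}
  fail(9) 'cabcbb': from fail(8)=10 chase 'b': 10→11 ⇒ 12;  out={2}∪out(12)={2}

Scan:
pos 0 'c': at 1  emit P6@[0:0]
pos 1 'b': at 10  emit P4@[0:1]
pos 2 'a': at 0 ·f
pos 3 'c': at 1  emit P6@[3:3]
pos 4 'c': at 2  emit P3@[3:4],P6@[4:4]
pos 5 'b': at 3  emit P4@[4:5]
pos 6 'c': at 4  emit P0@[3:6],P6@[6:6]
pos 7 'b': at 10 ·f  emit P4@[6:7]
pos 8 'b': at 12 ·f
pos 9 'b': at 13
pos 10 'b': at 14
pos 11 'a': at 15  emit P5@[7:11]
pos 12 'a': at 0 ·f
pos 13 'a': at 0
pos 14 'a': at 0
pos 15 'c': at 1  emit P6@[15:15]
pos 16 'a': at 5  emit P1@[15:16]
pos 17 'a': at 0 ·f
pos 18 'c': at 1  emit P6@[18:18]
pos 19 'a': at 5  emit P1@[18:19]
pos 20 'b': at 6
pos 21 'c': at 7  emit P6@[21:21]
pos 22 'b': at 8  emit P4@[21:22]
pos 23 'b': at 9  emit P2@[18:23]
pos 24 'b': at 13 ·f
pos 25 'b': at 14
pos 26 'b': at 14 ·f
pos 27 'c': at 1 ·f  emit P6@[27:27]
pos 28 'c': at 2  emit P3@[27:28],P6@[28:28]
pos 29 'a': at 5 ·f  emit P1@[28:29]
pos 30 'c': at 1 ·f  emit P6@[30:30]
pos 31 'a': at 5  emit P1@[30:31]
pos 32 'b': at 6
pos 33 'c': at 7  emit P6@[33:33]
pos 34 'b': at 8  emit P4@[33:34]
pos 35 'b': at 9  emit P2@[30:35]
pos 36 'b': at 13 ·f
pos 37 'b': at 14
pos 38 'a': at 15  emit P5@[34:38]
pos 39 'c': at 1 ·f  emit P6@[39:39]
pos 40 'b': at 10  emit P4@[39:40]
pos 41 'c': at 1 ·f  emit P6@[41:41]
pos 42 'c': at 2  emit P3@[41:42],P6@[42:42]
pos 43 'c': at 2 ·f  emit P3@[42:43],P6@[43:43]
pos 44 'b': at 3  emit P4@[43:44]
pos 45 'c': at 4  emit P0@[42:45],P6@[45:45]
pos 46 'c': at 2 ·f  emit P3@[45:46],P6@[46:46]
pos 47 'b': at 3  emit P4@[46:47]
pos 48 'c': at 4  emit P0@[45:48],P6@[48:48]
pos 49 'c': at 2 ·f  emit P3@[48:49],P6@[49:49]
pos 50 'a': at 5 ·f  emit P1@[49:50]
pos 51 'b': at 6
pos 52 'c': at 7  emit P6@[52:52]
pos 53 'c': at 2 ·f  emit P3@[52:53],P6@[53:53]
pos 54 'b': at 3  emit P4@[53:54]
pos 55 'c': at 4  emit P0@[52:55],P6@[55:55]
pos 56 'c': at 2 ·f  emit P3@[55:56],P6@[56:56]
pos 57 'c': at 2 ·f  emit P3@[56:57],P6@[57:57]

All matches (sorted): [[0,6],[1,4],[3,6],[4,3],[4,6],[5,4],[6,0],[6,6],[7,4],[11,5],[15,6],[16,1],[18,6],[19,1],[21,6],[22,4],[23,2],[27,6],[28,3],[28,6],[29,1],[30,6],[31,1],[33,6],[34,4],[35,2],[38,5],[39,6],[40,4],[41,6],[42,3],[42,6],[43,3],[43,6],[44,4],[45,0],[45,6],[46,3],[46,6],[47,4],[48,0],[48,6],[49,3],[49,6],[50,1],[52,6],[53,3],[53,6],[54,4],[55,0],[55,6],[56,3],[56,6],[57,3],[57,6]]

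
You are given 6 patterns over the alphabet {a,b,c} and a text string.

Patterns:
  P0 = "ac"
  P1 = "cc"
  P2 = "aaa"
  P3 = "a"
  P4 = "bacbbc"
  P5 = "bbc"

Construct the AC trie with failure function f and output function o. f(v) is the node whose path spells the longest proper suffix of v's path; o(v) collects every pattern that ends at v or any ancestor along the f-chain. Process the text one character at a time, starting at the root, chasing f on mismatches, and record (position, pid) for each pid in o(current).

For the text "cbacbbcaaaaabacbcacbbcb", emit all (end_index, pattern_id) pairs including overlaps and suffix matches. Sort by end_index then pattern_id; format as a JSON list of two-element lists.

Construct AC machine:
Trie (insert patterns):
  n0 'ε': a→1 b→7 c→3
  n1 'a': a→5 c→2  [P3 ends]
  n2 'ac': ·  [P0 ends]
  n3 'c': c→4
  n4 'cc': ·  [P1 ends]
  n5 'aa': a→6
  n6 'aaa': ·  [P2 ends]
  n7 'b': a→8 b→13
  n8 'ba': c→9
  n9 'bac': b→10
  n10 'bacb': b→11
  n11 'bacbb': c→12
  n12 'bacbbc': ·  [P4 ends]
  n13 'bb': c→14
  n14 'bbc': ·  [P5 ends]

Failure links (BFS by depth):
  n1('a'): parent n0 fail=0; on 'a' 0 → fail=0;  out {3}∪∅={3}
  n3('c'): parent n0 fail=0; on 'c' 0 → fail=0;  out ∅∪∅=∅
  n7('b'): parent n0 fail=0; on 'b' 0 → fail=0;  out ∅∪∅=∅
  n2('ac'): parent n1 fail=0; on 'c' 0 → fail=3;  out {0}∪∅={0}
  n4('cc'): parent n3 fail=0; on 'c' 0 → fail=3;  out {1}∪∅={1}
  n5('aa'): parent n1 fail=0; on 'a' 0 → fail=1;  out ∅∪{3}={3}
  n8('ba'): parent n7 fail=0; on 'a' 0 → fail=1;  out ∅∪{3}={3}
  n13('bb'): parent n7 fail=0; on 'b' 0 → fail=7;  out ∅∪∅=∅
  n6('aaa'): parent n5 fail=1; on 'a' 1 → fail=5;  out {2}∪{3}={2,3}
  n9('bac'): parent n8 fail=1; on 'c' 1 → fail=2;  out ∅∪{0}={0}
  n14('bbc'): parent n13 fail=7; on 'c' 7→0 → fail=3;  out {5}∪∅={5}
  n10('bacb'): parent n9 fail=2; on 'b' 2→3→0 → fail=7;  out ∅∪∅=∅
  n11('bacbb'): parent n10 fail=7; on 'b' 7 → fail=13;  out ∅∪∅=∅
  n12('bacbbc'): parent n11 fail=13; on 'c' 13 → fail=14;  out {4}∪{5}={4,5}

Text stream:
i=0 'c': node 0→3
i=1 'b': node 3→7 ·f
i=2 'a': node 7→8  → match P3@[2:2]
i=3 'c': node 8→9  → match P0@[2:3]
i=4 'b': node 9→10
i=5 'b': node 10→11
i=6 'c': node 11→12  → match P4@[1:6],P5@[4:6]
i=7 'a': node 12→1 ·f  → match P3@[7:7]
i=8 'a': node 1→5  → match P3@[8:8]
i=9 'a': node 5→6  → match P2@[7:9],P3@[9:9]
i=10 'a': node 6→6 ·f  → match P2@[8:10],P3@[10:10]
i=11 'a': node 6→6 ·f  → match P2@[9:11],P3@[11:11]
i=12 'b': node 6→7 ·f
i=13 'a': node 7→8  → match P3@[13:13]
i=14 'c': node 8→9  → match P0@[13:14]
i=15 'b': node 9→10
i=16 'c': node 10→3 ·f
i=17 'a': node 3→1 ·f  → match P3@[17:17]
i=18 'c': node 1→2  → match P0@[17:18]
i=19 'b': node 2→7 ·f
i=20 'b': node 7→13
i=21 'c': node 13→14  → match P5@[19:21]
i=22 'b': node 14→7 ·f

Result: [[2,3],[3,0],[6,4],[6,5],[7,3],[8,3],[9,2],[9,3],[10,2],[10,3],[11,2],[11,3],[13,3],[14,0],[17,3],[18,0],[21,5]]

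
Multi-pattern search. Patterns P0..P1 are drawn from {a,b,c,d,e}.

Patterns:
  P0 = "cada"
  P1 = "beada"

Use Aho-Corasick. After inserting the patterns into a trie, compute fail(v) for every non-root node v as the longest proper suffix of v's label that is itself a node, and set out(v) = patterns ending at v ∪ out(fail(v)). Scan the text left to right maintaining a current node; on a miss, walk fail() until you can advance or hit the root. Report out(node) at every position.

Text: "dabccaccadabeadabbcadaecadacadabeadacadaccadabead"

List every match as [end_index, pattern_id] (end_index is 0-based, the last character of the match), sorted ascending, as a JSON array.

Build automaton:
Trie (insert patterns):
  0='ε' goto b→5 c→1
  1='c' goto a→2
  2='ca' goto d→3
  3='cad' goto a→4
  4='cada' goto ·  ←P0
  5='b' goto e→6
  6='be' goto a→7
  7='bea' goto d→8
  8='bead' goto a→9
  9='beada' goto ·  ←P1

BFS fail/out derivation:
  fail(1) 'c': from fail(0)=0 chase 'c': 0 ⇒ 0;  out=∅∪out(0)=∅
  fail(5) 'b': from fail(0)=0 chase 'b': 0 ⇒ 0;  out=∅∪out(0)=∅
  fail(2) 'ca': from fail(1)=0 chase 'a': 0 ⇒ 0;  out=∅∪out(0)=∅
  fail(6) 'be': from fail(5)=0 chase 'e': 0 ⇒ 0;  out=∅∪out(0)=∅
  fail(3) 'cad': from fail(2)=0 chase 'd': 0 ⇒ 0;  out=∅∪out(0)=∅
  fail(7) 'bea': from fail(6)=0 chase 'a': 0 ⇒ 0;  out=∅∪out(0)=∅
  fail(4) 'cada': from fail(3)=0 chase 'a': 0 ⇒ 0;  out={0}∪out(0)={0}
  fail(8) 'bead': from fail(7)=0 chase 'd': 0 ⇒ 0;  out=∅∪out(0)=∅
  fail(9) 'beada': from fail(8)=0 chase 'a': 0 ⇒ 0;  out={1}∪out(0)={1}

Scan:
i=0 'd': node 0→0
i=1 'a': node 0→0
i=2 'b': node 0→5
i=3 'c': node 5→1 (fail-walked)
i=4 'c': node 1→1 (fail-walked)
i=5 'a': node 1→2
i=6 'c': node 2→1 (fail-walked)
i=7 'c': node 1→1 (fail-walked)
i=8 'a': node 1→2
i=9 'd': node 2→3
i=10 'a': node 3→4  ** P0@[7:10]
i=11 'b': node 4→5 (fail-walked)
i=12 'e': node 5→6
i=13 'a': node 6→7
i=14 'd': node 7→8
i=15 'a': node 8→9  ** P1@[11:15]
i=16 'b': node 9→5 (fail-walked)
i=17 'b': node 5→5 (fail-walked)
i=18 'c': node 5→1 (fail-walked)
i=19 'a': node 1→2
i=20 'd': node 2→3
i=21 'a': node 3→4  ** P0@[18:21]
i=22 'e': node 4→0 (fail-walked)
i=23 'c': node 0→1
i=24 'a': node 1→2
i=25 'd': node 2→3
i=26 'a': node 3→4  ** P0@[23:26]
i=27 'c': node 4→1 (fail-walked)
i=28 'a': node 1→2
i=29 'd': node 2→3
i=30 'a': node 3→4  ** P0@[27:30]
i=31 'b': node 4→5 (fail-walked)
i=32 'e': node 5→6
i=33 'a': node 6→7
i=34 'd': node 7→8
i=35 'a': node 8→9  ** P1@[31:35]
i=36 'c': node 9→1 (fail-walked)
i=37 'a': node 1→2
i=38 'd': node 2→3
i=39 'a': node 3→4  ** P0@[36:39]
i=40 'c': node 4→1 (fail-walked)
i=41 'c': node 1→1 (fail-walked)
i=42 'a': node 1→2
i=43 'd': node 2→3
i=44 'a': node 3→4  ** P0@[41:44]
i=45 'b': node 4→5 (fail-walked)
i=46 'e': node 5→6
i=47 'a': node 6→7
i=48 'd': node 7→8

Result: [[10,0],[15,1],[21,0],[26,0],[30,0],[35,1],[39,0],[44,0]]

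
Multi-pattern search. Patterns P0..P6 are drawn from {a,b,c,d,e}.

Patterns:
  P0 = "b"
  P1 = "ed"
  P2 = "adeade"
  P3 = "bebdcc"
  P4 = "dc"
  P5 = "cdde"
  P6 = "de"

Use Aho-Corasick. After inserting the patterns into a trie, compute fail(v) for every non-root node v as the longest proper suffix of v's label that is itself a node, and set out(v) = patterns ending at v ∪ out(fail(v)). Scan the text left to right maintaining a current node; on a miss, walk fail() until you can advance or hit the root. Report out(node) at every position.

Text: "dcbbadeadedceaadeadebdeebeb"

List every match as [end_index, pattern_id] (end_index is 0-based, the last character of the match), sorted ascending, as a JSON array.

Build:
Trie (insert patterns):
  n0 'ε': a→4 b→1 c→17 d→15 e→2
  n1 'b': e→10  ←P0
  n2 'e': d→3
  n3 'ed': ·  ←P1
  n4 'a': d→5
  n5 'ad': e→6
  n6 'ade': a→7
  n7 'adea': d→8
  n8 'adead': e→9
  n9 'adeade': ·  ←P2
  n10 'be': b→11
  n11 'beb': d→12
  n12 'bebd': c→13
  n13 'bebdc': c→14
  n14 'bebdcc': ·  ←P3
  n15 'd': c→16 e→21
  n16 'dc': ·  ←P4
  n17 'c': d→18
  n18 'cd': d→19
  n19 'cdd': e→20
  n20 'cdde': ·  ←P5
  n21 'de': ·  ←P6

BFS fail/out derivation:
  fail(1) 'b': from fail(0)=0 chase 'b': 0 ⇒ 0;  out={0}∪out(0)={0}
  fail(2) 'e': from fail(0)=0 chase 'e': 0 ⇒ 0;  out=∅∪out(0)=∅
  fail(4) 'a': from fail(0)=0 chase 'a': 0 ⇒ 0;  out=∅∪out(0)=∅
  fail(15) 'd': from fail(0)=0 chase 'd': 0 ⇒ 0;  out=∅∪out(0)=∅
  fail(17) 'c': from fail(0)=0 chase 'c': 0 ⇒ 0;  out=∅∪out(0)=∅
  fail(3) 'ed': from fail(2)=0 chase 'd': 0 ⇒ 15;  out={1}∪out(15)={1}
  fail(5) 'ad': from fail(4)=0 chase 'd': 0 ⇒ 15;  out=∅∪out(15)=∅
  fail(10) 'be': from fail(1)=0 chase 'e': 0 ⇒ 2;  out=∅∪out(2)=∅
  fail(16) 'dc': from fail(15)=0 chase 'c': 0 ⇒ 17;  out={4}∪out(17)={4}
  fail(18) 'cd': from fail(17)=0 chase 'd': 0 ⇒ 15;  out=∅∪out(15)=∅
  fail(21) 'de': from fail(15)=0 chase 'e': 0 ⇒ 2;  out={6}∪out(2)={6}
  fail(6) 'ade': from fail(5)=15 chase 'e': 15 ⇒ 21;  out=∅∪out(21)={6}
  fail(11) 'beb': from fail(10)=2 chase 'b': 2→0 ⇒ 1;  out=∅∪out(1)={0}
  fail(19) 'cdd': from fail(18)=15 chase 'd': 15→0 ⇒ 15;  out=∅∪out(15)=∅
  fail(7) 'adea': from fail(6)=21 chase 'a': 21→2→0 ⇒ 4;  out=∅∪out(4)=∅
  fail(12) 'bebd': from fail(11)=1 chase 'd': 1→0 ⇒ 15;  out=∅∪out(15)=∅
  fail(20) 'cdde': from fail(19)=15 chase 'e': 15 ⇒ 21;  out={5}∪out(21)={5,6}
  fail(8) 'adead': from fail(7)=4 chase 'd': 4 ⇒ 5;  out=∅∪out(5)=∅
  fail(13) 'bebdc': from fail(12)=15 chase 'c': 15 ⇒ 16;  out=∅∪out(16)={4}
  fail(9) 'adeade': from fail(8)=5 chase 'e': 5 ⇒ 6;  out={2}∪out(6)={2,6}
  fail(14) 'bebdcc': from fail(13)=16 chase 'c': 16→17→0 ⇒ 17;  out={3}∪out(17)={3}

Scan:
pos 0 'd': at 15
pos 1 'c': at 16  → match P4@[0:1]
pos 2 'b': at 1 (via fail)  → match P0@[2:2]
pos 3 'b': at 1 (via fail)  → match P0@[3:3]
pos 4 'a': at 4 (via fail)
pos 5 'd': at 5
pos 6 'e': at 6  → match P6@[5:6]
pos 7 'a': at 7
pos 8 'd': at 8
pos 9 'e': at 9  → match P2@[4:9],P6@[8:9]
pos 10 'd': at 3 (via fail)  → match P1@[9:10]
pos 11 'c': at 16 (via fail)  → match P4@[10:11]
pos 12 'e': at 2 (via fail)
pos 13 'a': at 4 (via fail)
pos 14 'a': at 4 (via fail)
pos 15 'd': at 5
pos 16 'e': at 6  → match P6@[15:16]
pos 17 'a': at 7
pos 18 'd': at 8
pos 19 'e': at 9  → match P2@[14:19],P6@[18:19]
pos 20 'b': at 1 (via fail)  → match P0@[20:20]
pos 21 'd': at 15 (via fail)
pos 22 'e': at 21  → match P6@[21:22]
pos 23 'e': at 2 (via fail)
pos 24 'b': at 1 (via fail)  → match P0@[24:24]
pos 25 'e': at 10
pos 26 'b': at 11  → match P0@[26:26]

Matches: [[1,4],[2,0],[3,0],[6,6],[9,2],[9,6],[10,1],[11,4],[16,6],[19,2],[19,6],[20,0],[22,6],[24,0],[26,0]]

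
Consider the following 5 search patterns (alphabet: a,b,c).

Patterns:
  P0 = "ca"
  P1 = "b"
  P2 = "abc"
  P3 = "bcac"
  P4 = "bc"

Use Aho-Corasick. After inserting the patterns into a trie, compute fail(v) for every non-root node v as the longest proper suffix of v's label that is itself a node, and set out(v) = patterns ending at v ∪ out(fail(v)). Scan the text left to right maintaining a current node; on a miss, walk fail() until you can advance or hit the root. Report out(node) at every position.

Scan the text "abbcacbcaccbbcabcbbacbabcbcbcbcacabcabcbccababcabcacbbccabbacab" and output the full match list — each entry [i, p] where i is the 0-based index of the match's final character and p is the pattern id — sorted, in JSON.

Build:
Trie (insert patterns):
  n0 'ε': a→4 b→3 c→1
  n1 'c': a→2
  n2 'ca': ·  ←P0
  n3 'b': c→7  ←P1
  n4 'a': b→5
  n5 'ab': c→6
  n6 'abc': ·  ←P2
  n7 'bc': a→8  ←P4
  n8 'bca': c→9
  n9 'bcac': ·  ←P3

Failure links (BFS by depth):
  n1('c'): parent n0 fail=0; on 'c' 0 → fail=0;  out ∅∪∅=∅
  n3('b'): parent n0 fail=0; on 'b' 0 → fail=0;  out {1}∪∅={1}
  n4('a'): parent n0 fail=0; on 'a' 0 → fail=0;  out ∅∪∅=∅
  n2('ca'): parent n1 fail=0; on 'a' 0 → fail=4;  out {0}∪∅={0}
  n5('ab'): parent n4 fail=0; on 'b' 0 → fail=3;  out ∅∪{1}={1}
  n7('bc'): parent n3 fail=0; on 'c' 0 → fail=1;  out {4}∪∅={4}
  n6('abc'): parent n5 fail=3; on 'c' 3 → fail=7;  out {2}∪{4}={2,4}
  n8('bca'): parent n7 fail=1; on 'a' 1 → fail=2;  out ∅∪{0}={0}
  n9('bcac'): parent n8 fail=2; on 'c' 2→4→0 → fail=1;  out {3}∪∅={3}

Scan:
[0] read 'a'  n0⇒n4
[1] read 'b'  n4⇒n5  → match P1@[1:1]
[2] read 'b'  n5⇒n3 (via fail)  → match P1@[2:2]
[3] read 'c'  n3⇒n7  → match P4@[2:3]
[4] read 'a'  n7⇒n8  → match P0@[3:4]
[5] read 'c'  n8⇒n9  → match P3@[2:5]
[6] read 'b'  n9⇒n3 (via fail)  → match P1@[6:6]
[7] read 'c'  n3⇒n7  → match P4@[6:7]
[8] read 'a'  n7⇒n8  → match P0@[7:8]
[9] read 'c'  n8⇒n9  → match P3@[6:9]
[10] read 'c'  n9⇒n1 (via fail)
[11] read 'b'  n1⇒n3 (via fail)  → match P1@[11:11]
[12] read 'b'  n3⇒n3 (via fail)  → match P1@[12:12]
[13] read 'c'  n3⇒n7  → match P4@[12:13]
[14] read 'a'  n7⇒n8  → match P0@[13:14]
[15] read 'b'  n8⇒n5 (via fail)  → match P1@[15:15]
[16] read 'c'  n5⇒n6  → match P2@[14:16],P4@[15:16]
[17] read 'b'  n6⇒n3 (via fail)  → match P1@[17:17]
[18] read 'b'  n3⇒n3 (via fail)  → match P1@[18:18]
[19] read 'a'  n3⇒n4 (via fail)
[20] read 'c'  n4⇒n1 (via fail)
[21] read 'b'  n1⇒n3 (via fail)  → match P1@[21:21]
[22] read 'a'  n3⇒n4 (via fail)
[23] read 'b'  n4⇒n5  → match P1@[23:23]
[24] read 'c'  n5⇒n6  → match P2@[22:24],P4@[23:24]
[25] read 'b'  n6⇒n3 (via fail)  → match P1@[25:25]
[26] read 'c'  n3⇒n7  → match P4@[25:26]
[27] read 'b'  n7⇒n3 (via fail)  → match P1@[27:27]
[28] read 'c'  n3⇒n7  → match P4@[27:28]
[29] read 'b'  n7⇒n3 (via fail)  → match P1@[29:29]
[30] read 'c'  n3⇒n7  → match P4@[29:30]
[31] read 'a'  n7⇒n8  → match P0@[30:31]
[32] read 'c'  n8⇒n9  → match P3@[29:32]
[33] read 'a'  n9⇒n2 (via fail)  → match P0@[32:33]
[34] read 'b'  n2⇒n5 (via fail)  → match P1@[34:34]
[35] read 'c'  n5⇒n6  → match P2@[33:35],P4@[34:35]
[36] read 'a'  n6⇒n8 (via fail)  → match P0@[35:36]
[37] read 'b'  n8⇒n5 (via fail)  → match P1@[37:37]
[38] read 'c'  n5⇒n6  → match P2@[36:38],P4@[37:38]
[39] read 'b'  n6⇒n3 (via fail)  → match P1@[39:39]
[40] read 'c'  n3⇒n7  → match P4@[39:40]
[41] read 'c'  n7⇒n1 (via fail)
[42] read 'a'  n1⇒n2  → match P0@[41:42]
[43] read 'b'  n2⇒n5 (via fail)  → match P1@[43:43]
[44] read 'a'  n5⇒n4 (via fail)
[45] read 'b'  n4⇒n5  → match P1@[45:45]
[46] read 'c'  n5⇒n6  → match P2@[44:46],P4@[45:46]
[47] read 'a'  n6⇒n8 (via fail)  → match P0@[46:47]
[48] read 'b'  n8⇒n5 (via fail)  → match P1@[48:48]
[49] read 'c'  n5⇒n6  → match P2@[47:49],P4@[48:49]
[50] read 'a'  n6⇒n8 (via fail)  → match P0@[49:50]
[51] read 'c'  n8⇒n9  → match P3@[48:51]
[52] read 'b'  n9⇒n3 (via fail)  → match P1@[52:52]
[53] read 'b'  n3⇒n3 (via fail)  → match P1@[53:53]
[54] read 'c'  n3⇒n7  → match P4@[53:54]
[55] read 'c'  n7⇒n1 (via fail)
[56] read 'a'  n1⇒n2  → match P0@[55:56]
[57] read 'b'  n2⇒n5 (via fail)  → match P1@[57:57]
[58] read 'b'  n5⇒n3 (via fail)  → match P1@[58:58]
[59] read 'a'  n3⇒n4 (via fail)
[60] read 'c'  n4⇒n1 (via fail)
[61] read 'a'  n1⇒n2  → match P0@[60:61]
[62] read 'b'  n2⇒n5 (via fail)  → match P1@[62:62]

Matches: [[1,1],[2,1],[3,4],[4,0],[5,3],[6,1],[7,4],[8,0],[9,3],[11,1],[12,1],[13,4],[14,0],[15,1],[16,2],[16,4],[17,1],[18,1],[21,1],[23,1],[24,2],[24,4],[25,1],[26,4],[27,1],[28,4],[29,1],[30,4],[31,0],[32,3],[33,0],[34,1],[35,2],[35,4],[36,0],[37,1],[38,2],[38,4],[39,1],[40,4],[42,0],[43,1],[45,1],[46,2],[46,4],[47,0],[48,1],[49,2],[49,4],[50,0],[51,3],[52,1],[53,1],[54,4],[56,0],[57,1],[58,1],[61,0],[62,1]]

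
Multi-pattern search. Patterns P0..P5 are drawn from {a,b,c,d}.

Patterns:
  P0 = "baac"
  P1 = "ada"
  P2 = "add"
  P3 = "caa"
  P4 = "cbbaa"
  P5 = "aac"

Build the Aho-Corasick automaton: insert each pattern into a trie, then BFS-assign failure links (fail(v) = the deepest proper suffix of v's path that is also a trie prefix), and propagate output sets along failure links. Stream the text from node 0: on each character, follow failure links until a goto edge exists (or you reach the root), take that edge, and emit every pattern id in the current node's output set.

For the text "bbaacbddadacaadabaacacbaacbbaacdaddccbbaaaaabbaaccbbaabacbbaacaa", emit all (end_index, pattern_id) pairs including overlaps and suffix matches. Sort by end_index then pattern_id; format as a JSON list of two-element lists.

Build automaton:
Trie (insert patterns):
  n0 'ε': a→5 b→1 c→9
  n1 'b': a→2
  n2 'ba': a→3
  n3 'baa': c→4
  n4 'baac': ·  ←P0
  n5 'a': a→16 d→6
  n6 'ad': a→7 d→8
  n7 'ada': ·  ←P1
  n8 'add': ·  ←P2
  n9 'c': a→10 b→12
  n10 'ca': a→11
  n11 'caa': ·  ←P3
  n12 'cb': b→13
  n13 'cbb': a→14
  n14 'cbba': a→15
  n15 'cbbaa': ·  ←P4
  n16 'aa': c→17
  n17 'aac': ·  ←P5

BFS fail/out derivation:
  n1('b'): parent n0 fail=0; on 'b' 0 → fail=0;  out ∅∪∅=∅
  n5('a'): parent n0 fail=0; on 'a' 0 → fail=0;  out ∅∪∅=∅
  n9('c'): parent n0 fail=0; on 'c' 0 → fail=0;  out ∅∪∅=∅
  n2('ba'): parent n1 fail=0; on 'a' 0 → fail=5;  out ∅∪∅=∅
  n6('ad'): parent n5 fail=0; on 'd' 0 → fail=0;  out ∅∪∅=∅
  n10('ca'): parent n9 fail=0; on 'a' 0 → fail=5;  out ∅∪∅=∅
  n12('cb'): parent n9 fail=0; on 'b' 0 → fail=1;  out ∅∪∅=∅
  n16('aa'): parent n5 fail=0; on 'a' 0 → fail=5;  out ∅∪∅=∅
  n3('baa'): parent n2 fail=5; on 'a' 5 → fail=16;  out ∅∪∅=∅
  n7('ada'): parent n6 fail=0; on 'a' 0 → fail=5;  out {1}∪∅={1}
  n8('add'): parent n6 fail=0; on 'd' 0 → fail=0;  out {2}∪∅={2}
  n11('caa'): parent n10 fail=5; on 'a' 5 → fail=16;  out {3}∪∅={3}
  n13('cbb'): parent n12 fail=1; on 'b' 1→0 → fail=1;  out ∅∪∅=∅
  n17('aac'): parent n16 fail=5; on 'c' 5→0 → fail=9;  out {5}∪∅={5}
  n4('baac'): parent n3 fail=16; on 'c' 16 → fail=17;  out {0}∪{5}={0,5}
  n14('cbba'): parent n13 fail=1; on 'a' 1 → fail=2;  out ∅∪∅=∅
  n15('cbbaa'): parent n14 fail=2; on 'a' 2 → fail=3;  out {4}∪∅={4}

Text stream:
i=0 'b': node 0→1
i=1 'b': node 1→1 (fail-walked)
i=2 'a': node 1→2
i=3 'a': node 2→3
i=4 'c': node 3→4  ** P0@[1:4],P5@[2:4]
i=5 'b': node 4→12 (fail-walked)
i=6 'd': node 12→0 (fail-walked)
i=7 'd': node 0→0
i=8 'a': node 0→5
i=9 'd': node 5→6
i=10 'a': node 6→7  ** P1@[8:10]
i=11 'c': node 7→9 (fail-walked)
i=12 'a': node 9→10
i=13 'a': node 10→11  ** P3@[11:13]
i=14 'd': node 11→6 (fail-walked)
i=15 'a': node 6→7  ** P1@[13:15]
i=16 'b': node 7→1 (fail-walked)
i=17 'a': node 1→2
i=18 'a': node 2→3
i=19 'c': node 3→4  ** P0@[16:19],P5@[17:19]
i=20 'a': node 4→10 (fail-walked)
i=21 'c': node 10→9 (fail-walked)
i=22 'b': node 9→12
i=23 'a': node 12→2 (fail-walked)
i=24 'a': node 2→3
i=25 'c': node 3→4  ** P0@[22:25],P5@[23:25]
i=26 'b': node 4→12 (fail-walked)
i=27 'b': node 12→13
i=28 'a': node 13→14
i=29 'a': node 14→15  ** P4@[25:29]
i=30 'c': node 15→4 (fail-walked)  ** P0@[27:30],P5@[28:30]
i=31 'd': node 4→0 (fail-walked)
i=32 'a': node 0→5
i=33 'd': node 5→6
i=34 'd': node 6→8  ** P2@[32:34]
i=35 'c': node 8→9 (fail-walked)
i=36 'c': node 9→9 (fail-walked)
i=37 'b': node 9→12
i=38 'b': node 12→13
i=39 'a': node 13→14
i=40 'a': node 14→15  ** P4@[36:40]
i=41 'a': node 15→16 (fail-walked)
i=42 'a': node 16→16 (fail-walked)
i=43 'a': node 16→16 (fail-walked)
i=44 'b': node 16→1 (fail-walked)
i=45 'b': node 1→1 (fail-walked)
i=46 'a': node 1→2
i=47 'a': node 2→3
i=48 'c': node 3→4  ** P0@[45:48],P5@[46:48]
i=49 'c': node 4→9 (fail-walked)
i=50 'b': node 9→12
i=51 'b': node 12→13
i=52 'a': node 13→14
i=53 'a': node 14→15  ** P4@[49:53]
i=54 'b': node 15→1 (fail-walked)
i=55 'a': node 1→2
i=56 'c': node 2→9 (fail-walked)
i=57 'b': node 9→12
i=58 'b': node 12→13
i=59 'a': node 13→14
i=60 'a': node 14→15  ** P4@[56:60]
i=61 'c': node 15→4 (fail-walked)  ** P0@[58:61],P5@[59:61]
i=62 'a': node 4→10 (fail-walked)
i=63 'a': node 10→11  ** P3@[61:63]

Matches: [[4,0],[4,5],[10,1],[13,3],[15,1],[19,0],[19,5],[25,0],[25,5],[29,4],[30,0],[30,5],[34,2],[40,4],[48,0],[48,5],[53,4],[60,4],[61,0],[61,5],[63,3]]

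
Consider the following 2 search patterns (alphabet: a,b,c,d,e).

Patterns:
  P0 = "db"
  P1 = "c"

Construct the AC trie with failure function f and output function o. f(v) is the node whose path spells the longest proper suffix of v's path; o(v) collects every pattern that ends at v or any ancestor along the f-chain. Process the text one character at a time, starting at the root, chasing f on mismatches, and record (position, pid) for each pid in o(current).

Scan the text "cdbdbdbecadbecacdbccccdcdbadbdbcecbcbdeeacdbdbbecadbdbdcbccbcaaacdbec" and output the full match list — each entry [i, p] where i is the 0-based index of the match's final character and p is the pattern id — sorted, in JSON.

Construct AC machine:
Trie nodes:
  n0 'ε': c→3 d→1
  n1 'd': b→2
  n2 'db': ·  ←P0
  n3 'c': ·  ←P1

Failure links (BFS by depth):
  n1('d'): parent n0 fail=0; on 'd' 0 → fail=0;  out ∅∪∅=∅
  n3('c'): parent n0 fail=0; on 'c' 0 → fail=0;  out {1}∪∅={1}
  n2('db'): parent n1 fail=0; on 'b' 0 → fail=0;  out {0}∪∅={0}

Scan:
[0] read 'c'  n0⇒n3  emit P1@[0:0]
[1] read 'd'  n3⇒n1 (via fail)
[2] read 'b'  n1⇒n2  emit P0@[1:2]
[3] read 'd'  n2⇒n1 (via fail)
[4] read 'b'  n1⇒n2  emit P0@[3:4]
[5] read 'd'  n2⇒n1 (via fail)
[6] read 'b'  n1⇒n2  emit P0@[5:6]
[7] read 'e'  n2⇒n0 (via fail)
[8] read 'c'  n0⇒n3  emit P1@[8:8]
[9] read 'a'  n3⇒n0 (via fail)
[10] read 'd'  n0⇒n1
[11] read 'b'  n1⇒n2  emit P0@[10:11]
[12] read 'e'  n2⇒n0 (via fail)
[13] read 'c'  n0⇒n3  emit P1@[13:13]
[14] read 'a'  n3⇒n0 (via fail)
[15] read 'c'  n0⇒n3  emit P1@[15:15]
[16] read 'd'  n3⇒n1 (via fail)
[17] read 'b'  n1⇒n2  emit P0@[16:17]
[18] read 'c'  n2⇒n3 (via fail)  emit P1@[18:18]
[19] read 'c'  n3⇒n3 (via fail)  emit P1@[19:19]
[20] read 'c'  n3⇒n3 (via fail)  emit P1@[20:20]
[21] read 'c'  n3⇒n3 (via fail)  emit P1@[21:21]
[22] read 'd'  n3⇒n1 (via fail)
[23] read 'c'  n1⇒n3 (via fail)  emit P1@[23:23]
[24] read 'd'  n3⇒n1 (via fail)
[25] read 'b'  n1⇒n2  emit P0@[24:25]
[26] read 'a'  n2⇒n0 (via fail)
[27] read 'd'  n0⇒n1
[28] read 'b'  n1⇒n2  emit P0@[27:28]
[29] read 'd'  n2⇒n1 (via fail)
[30] read 'b'  n1⇒n2  emit P0@[29:30]
[31] read 'c'  n2⇒n3 (via fail)  emit P1@[31:31]
[32] read 'e'  n3⇒n0 (via fail)
[33] read 'c'  n0⇒n3  emit P1@[33:33]
[34] read 'b'  n3⇒n0 (via fail)
[35] read 'c'  n0⇒n3  emit P1@[35:35]
[36] read 'b'  n3⇒n0 (via fail)
[37] read 'd'  n0⇒n1
[38] read 'e'  n1⇒n0 (via fail)
[39] read 'e'  n0⇒n0
[40] read 'a'  n0⇒n0
[41] read 'c'  n0⇒n3  emit P1@[41:41]
[42] read 'd'  n3⇒n1 (via fail)
[43] read 'b'  n1⇒n2  emit P0@[42:43]
[44] read 'd'  n2⇒n1 (via fail)
[45] read 'b'  n1⇒n2  emit P0@[44:45]
[46] read 'b'  n2⇒n0 (via fail)
[47] read 'e'  n0⇒n0
[48] read 'c'  n0⇒n3  emit P1@[48:48]
[49] read 'a'  n3⇒n0 (via fail)
[50] read 'd'  n0⇒n1
[51] read 'b'  n1⇒n2  emit P0@[50:51]
[52] read 'd'  n2⇒n1 (via fail)
[53] read 'b'  n1⇒n2  emit P0@[52:53]
[54] read 'd'  n2⇒n1 (via fail)
[55] read 'c'  n1⇒n3 (via fail)  emit P1@[55:55]
[56] read 'b'  n3⇒n0 (via fail)
[57] read 'c'  n0⇒n3  emit P1@[57:57]
[58] read 'c'  n3⇒n3 (via fail)  emit P1@[58:58]
[59] read 'b'  n3⇒n0 (via fail)
[60] read 'c'  n0⇒n3  emit P1@[60:60]
[61] read 'a'  n3⇒n0 (via fail)
[62] read 'a'  n0⇒n0
[63] read 'a'  n0⇒n0
[64] read 'c'  n0⇒n3  emit P1@[64:64]
[65] read 'd'  n3⇒n1 (via fail)
[66] read 'b'  n1⇒n2  emit P0@[65:66]
[67] read 'e'  n2⇒n0 (via fail)
[68] read 'c'  n0⇒n3  emit P1@[68:68]

Matches: [[0,1],[2,0],[4,0],[6,0],[8,1],[11,0],[13,1],[15,1],[17,0],[18,1],[19,1],[20,1],[21,1],[23,1],[25,0],[28,0],[30,0],[31,1],[33,1],[35,1],[41,1],[43,0],[45,0],[48,1],[51,0],[53,0],[55,1],[57,1],[58,1],[60,1],[64,1],[66,0],[68,1]]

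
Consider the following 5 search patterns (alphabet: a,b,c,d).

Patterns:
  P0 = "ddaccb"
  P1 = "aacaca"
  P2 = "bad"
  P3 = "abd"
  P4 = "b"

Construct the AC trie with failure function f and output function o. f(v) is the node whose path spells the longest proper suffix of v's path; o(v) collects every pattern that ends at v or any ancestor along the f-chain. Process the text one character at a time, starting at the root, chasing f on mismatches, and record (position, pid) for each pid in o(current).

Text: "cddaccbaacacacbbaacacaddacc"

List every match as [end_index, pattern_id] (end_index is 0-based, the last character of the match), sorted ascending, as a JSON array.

Build automaton:
Trie nodes:
  0='ε' goto a→7 b→13 d→1
  1='d' goto d→2
  2='dd' goto a→3
  3='dda' goto c→4
  4='ddac' goto c→5
  5='ddacc' goto b→6
  6='ddaccb' goto ·  [P0 ends]
  7='a' goto a→8 b→16
  8='aa' goto c→9
  9='aac' goto a→10
  10='aaca' goto c→11
  11='aacac' goto a→12
  12='aacaca' goto ·  [P1 ends]
  13='b' goto a→14  [P4 ends]
  14='ba' goto d→15
  15='bad' goto ·  [P2 ends]
  16='ab' goto d→17
  17='abd' goto ·  [P3 ends]

Failure links (BFS by depth):
  n1('d'): parent n0 fail=0; on 'd' 0 → fail=0;  out ∅∪∅=∅
  n7('a'): parent n0 fail=0; on 'a' 0 → fail=0;  out ∅∪∅=∅
  n13('b'): parent n0 fail=0; on 'b' 0 → fail=0;  out {4}∪∅={4}
  n2('dd'): parent n1 fail=0; on 'd' 0 → fail=1;  out ∅∪∅=∅
  n8('aa'): parent n7 fail=0; on 'a' 0 → fail=7;  out ∅∪∅=∅
  n14('ba'): parent n13 fail=0; on 'a' 0 → fail=7;  out ∅∪∅=∅
  n16('ab'): parent n7 fail=0; on 'b' 0 → fail=13;  out ∅∪{4}={4}
  n3('dda'): parent n2 fail=1; on 'a' 1→0 → fail=7;  out ∅∪∅=∅
  n9('aac'): parent n8 fail=7; on 'c' 7→0 → fail=0;  out ∅∪∅=∅
  n15('bad'): parent n14 fail=7; on 'd' 7→0 → fail=1;  out {2}∪∅={2}
  n17('abd'): parent n16 fail=13; on 'd' 13→0 → fail=1;  out {3}∪∅={3}
  n4('ddac'): parent n3 fail=7; on 'c' 7→0 → fail=0;  out ∅∪∅=∅
  n10('aaca'): parent n9 fail=0; on 'a' 0 → fail=7;  out ∅∪∅=∅
  n5('ddacc'): parent n4 fail=0; on 'c' 0 → fail=0;  out ∅∪∅=∅
  n11('aacac'): parent n10 fail=7; on 'c' 7→0 → fail=0;  out ∅∪∅=∅
  n6('ddaccb'): parent n5 fail=0; on 'b' 0 → fail=13;  out {0}∪{4}={0,4}
  n12('aacaca'): parent n11 fail=0; on 'a' 0 → fail=7;  out {1}∪∅={1}

Run:
pos 0 'c': at 0
pos 1 'd': at 1
pos 2 'd': at 2
pos 3 'a': at 3
pos 4 'c': at 4
pos 5 'c': at 5
pos 6 'b': at 6  → match P0@[1:6],P4@[6:6]
pos 7 'a': at 14 ·f
pos 8 'a': at 8 ·f
pos 9 'c': at 9
pos 10 'a': at 10
pos 11 'c': at 11
pos 12 'a': at 12  → match P1@[7:12]
pos 13 'c': at 0 ·f
pos 14 'b': at 13  → match P4@[14:14]
pos 15 'b': at 13 ·f  → match P4@[15:15]
pos 16 'a': at 14
pos 17 'a': at 8 ·f
pos 18 'c': at 9
pos 19 'a': at 10
pos 20 'c': at 11
pos 21 'a': at 12  → match P1@[16:21]
pos 22 'd': at 1 ·f
pos 23 'd': at 2
pos 24 'a': at 3
pos 25 'c': at 4
pos 26 'c': at 5

Result: [[6,0],[6,4],[12,1],[14,4],[15,4],[21,1]]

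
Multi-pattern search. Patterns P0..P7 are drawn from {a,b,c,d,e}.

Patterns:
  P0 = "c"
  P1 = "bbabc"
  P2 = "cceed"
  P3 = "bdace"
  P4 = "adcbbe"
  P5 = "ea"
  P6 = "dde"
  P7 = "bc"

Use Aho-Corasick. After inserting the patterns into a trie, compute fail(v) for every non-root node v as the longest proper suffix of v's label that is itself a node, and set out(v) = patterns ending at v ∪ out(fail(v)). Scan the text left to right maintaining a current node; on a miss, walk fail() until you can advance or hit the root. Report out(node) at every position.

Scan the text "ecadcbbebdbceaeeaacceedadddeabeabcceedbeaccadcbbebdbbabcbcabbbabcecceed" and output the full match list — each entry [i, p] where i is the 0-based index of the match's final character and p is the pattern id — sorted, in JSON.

Build automaton:
Trie (insert patterns):
  n0 'ε': a→15 b→2 c→1 d→23 e→21
  n1 'c': c→7  [P0 ends]
  n2 'b': b→3 c→26 d→11
  n3 'bb': a→4
  n4 'bba': b→5
  n5 'bbab': c→6
  n6 'bbabc': ·  [P1 ends]
  n7 'cc': e→8
  n8 'cce': e→9
  n9 'ccee': d→10
  n10 'cceed': ·  [P2 ends]
  n11 'bd': a→12
  n12 'bda': c→13
  n13 'bdac': e→14
  n14 'bdace': ·  [P3 ends]
  n15 'a': d→16
  n16 'ad': c→17
  n17 'adc': b→18
  n18 'adcb': b→19
  n19 'adcbb': e→20
  n20 'adcbbe': ·  [P4 ends]
  n21 'e': a→22
  n22 'ea': ·  [P5 ends]
  n23 'd': d→24
  n24 'dd': e→25
  n25 'dde': ·  [P6 ends]
  n26 'bc': ·  [P7 ends]

Failure links (BFS by depth):
  fail(1) 'c': from fail(0)=0 chase 'c': 0 ⇒ 0;  out={0}∪out(0)={0}
  fail(2) 'b': from fail(0)=0 chase 'b': 0 ⇒ 0;  out=∅∪out(0)=∅
  fail(15) 'a': from fail(0)=0 chase 'a': 0 ⇒ 0;  out=∅∪out(0)=∅
  fail(21) 'e': from fail(0)=0 chase 'e': 0 ⇒ 0;  out=∅∪out(0)=∅
  fail(23) 'd': from fail(0)=0 chase 'd': 0 ⇒ 0;  out=∅∪out(0)=∅
  fail(3) 'bb': from fail(2)=0 chase 'b': 0 ⇒ 2;  out=∅∪out(2)=∅
  fail(7) 'cc': from fail(1)=0 chase 'c': 0 ⇒ 1;  out=∅∪out(1)={0}
  fail(11) 'bd': from fail(2)=0 chase 'd': 0 ⇒ 23;  out=∅∪out(23)=∅
  fail(16) 'ad': from fail(15)=0 chase 'd': 0 ⇒ 23;  out=∅∪out(23)=∅
  fail(22) 'ea': from fail(21)=0 chase 'a': 0 ⇒ 15;  out={5}∪out(15)={5}
  fail(24) 'dd': from fail(23)=0 chase 'd': 0 ⇒ 23;  out=∅∪out(23)=∅
  fail(26) 'bc': from fail(2)=0 chase 'c': 0 ⇒ 1;  out={7}∪out(1)={0,7}
  fail(4) 'bba': from fail(3)=2 chase 'a': 2→0 ⇒ 15;  out=∅∪out(15)=∅
  fail(8) 'cce': from fail(7)=1 chase 'e': 1→0 ⇒ 21;  out=∅∪out(21)=∅
  fail(12) 'bda': from fail(11)=23 chase 'a': 23→0 ⇒ 15;  out=∅∪out(15)=∅
  fail(17) 'adc': from fail(16)=23 chase 'c': 23→0 ⇒ 1;  out=∅∪out(1)={0}
  fail(25) 'dde': from fail(24)=23 chase 'e': 23→0 ⇒ 21;  out={6}∪out(21)={6}
  fail(5) 'bbab': from fail(4)=15 chase 'b': 15→0 ⇒ 2;  out=∅∪out(2)=∅
  fail(9) 'ccee': from fail(8)=21 chase 'e': 21→0 ⇒ 21;  out=∅∪out(21)=∅
  fail(13) 'bdac': from fail(12)=15 chase 'c': 15→0 ⇒ 1;  out=∅∪out(1)={0}
  fail(18) 'adcb': from fail(17)=1 chase 'b': 1→0 ⇒ 2;  out=∅∪out(2)=∅
  fail(6) 'bbabc': from fail(5)=2 chase 'c': 2 ⇒ 26;  out={1}∪out(26)={0,1,7}
  fail(10) 'cceed': from fail(9)=21 chase 'd': 21→0 ⇒ 23;  out={2}∪out(23)={2}
  fail(14) 'bdace': from fail(13)=1 chase 'e': 1→0 ⇒ 21;  out={3}∪out(21)={3}
  fail(19) 'adcbb': from fail(18)=2 chase 'b': 2 ⇒ 3;  out=∅∪out(3)=∅
  fail(20) 'adcbbe': from fail(19)=3 chase 'e': 3→2→0 ⇒ 21;  out={4}∪out(21)={4}

Scan:
i=0 'e': node 0→21
i=1 'c': node 21→1 (fail-walked)  ** P0@[1:1]
i=2 'a': node 1→15 (fail-walked)
i=3 'd': node 15→16
i=4 'c': node 16→17  ** P0@[4:4]
i=5 'b': node 17→18
i=6 'b': node 18→19
i=7 'e': node 19→20  ** P4@[2:7]
i=8 'b': node 20→2 (fail-walked)
i=9 'd': node 2→11
i=10 'b': node 11→2 (fail-walked)
i=11 'c': node 2→26  ** P0@[11:11],P7@[10:11]
i=12 'e': node 26→21 (fail-walked)
i=13 'a': node 21→22  ** P5@[12:13]
i=14 'e': node 22→21 (fail-walked)
i=15 'e': node 21→21 (fail-walked)
i=16 'a': node 21→22  ** P5@[15:16]
i=17 'a': node 22→15 (fail-walked)
i=18 'c': node 15→1 (fail-walked)  ** P0@[18:18]
i=19 'c': node 1→7  ** P0@[19:19]
i=20 'e': node 7→8
i=21 'e': node 8→9
i=22 'd': node 9→10  ** P2@[18:22]
i=23 'a': node 10→15 (fail-walked)
i=24 'd': node 15→16
i=25 'd': node 16→24 (fail-walked)
i=26 'd': node 24→24 (fail-walked)
i=27 'e': node 24→25  ** P6@[25:27]
i=28 'a': node 25→22 (fail-walked)  ** P5@[27:28]
i=29 'b': node 22→2 (fail-walked)
i=30 'e': node 2→21 (fail-walked)
i=31 'a': node 21→22  ** P5@[30:31]
i=32 'b': node 22→2 (fail-walked)
i=33 'c': node 2→26  ** P0@[33:33],P7@[32:33]
i=34 'c': node 26→7 (fail-walked)  ** P0@[34:34]
i=35 'e': node 7→8
i=36 'e': node 8→9
i=37 'd': node 9→10  ** P2@[33:37]
i=38 'b': node 10→2 (fail-walked)
i=39 'e': node 2→21 (fail-walked)
i=40 'a': node 21→22  ** P5@[39:40]
i=41 'c': node 22→1 (fail-walked)  ** P0@[41:41]
i=42 'c': node 1→7  ** P0@[42:42]
i=43 'a': node 7→15 (fail-walked)
i=44 'd': node 15→16
i=45 'c': node 16→17  ** P0@[45:45]
i=46 'b': node 17→18
i=47 'b': node 18→19
i=48 'e': node 19→20  ** P4@[43:48]
i=49 'b': node 20→2 (fail-walked)
i=50 'd': node 2→11
i=51 'b': node 11→2 (fail-walked)
i=52 'b': node 2→3
i=53 'a': node 3→4
i=54 'b': node 4→5
i=55 'c': node 5→6  ** P0@[55:55],P1@[51:55],P7@[54:55]
i=56 'b': node 6→2 (fail-walked)
i=57 'c': node 2→26  ** P0@[57:57],P7@[56:57]
i=58 'a': node 26→15 (fail-walked)
i=59 'b': node 15→2 (fail-walked)
i=60 'b': node 2→3
i=61 'b': node 3→3 (fail-walked)
i=62 'a': node 3→4
i=63 'b': node 4→5
i=64 'c': node 5→6  ** P0@[64:64],P1@[60:64],P7@[63:64]
i=65 'e': node 6→21 (fail-walked)
i=66 'c': node 21→1 (fail-walked)  ** P0@[66:66]
i=67 'c': node 1→7  ** P0@[67:67]
i=68 'e': node 7→8
i=69 'e': node 8→9
i=70 'd': node 9→10  ** P2@[66:70]

Matches: [[1,0],[4,0],[7,4],[11,0],[11,7],[13,5],[16,5],[18,0],[19,0],[22,2],[27,6],[28,5],[31,5],[33,0],[33,7],[34,0],[37,2],[40,5],[41,0],[42,0],[45,0],[48,4],[55,0],[55,1],[55,7],[57,0],[57,7],[64,0],[64,1],[64,7],[66,0],[67,0],[70,2]]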